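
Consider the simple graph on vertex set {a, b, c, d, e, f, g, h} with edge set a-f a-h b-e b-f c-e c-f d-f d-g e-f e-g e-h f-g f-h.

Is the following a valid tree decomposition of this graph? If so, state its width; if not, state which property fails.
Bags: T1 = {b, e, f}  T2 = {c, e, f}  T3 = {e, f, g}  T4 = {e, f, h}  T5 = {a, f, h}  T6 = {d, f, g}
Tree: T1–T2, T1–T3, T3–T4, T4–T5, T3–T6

Yes; width 2.

Checking the three conditions: (i) the bags cover all of {a, b, c, d, e, f, g, h}; (ii) for each edge, some bag contains both endpoints; (iii) the bags containing any fixed vertex form a subtree. All hold, so the decomposition is valid with width 3 − 1 = 2.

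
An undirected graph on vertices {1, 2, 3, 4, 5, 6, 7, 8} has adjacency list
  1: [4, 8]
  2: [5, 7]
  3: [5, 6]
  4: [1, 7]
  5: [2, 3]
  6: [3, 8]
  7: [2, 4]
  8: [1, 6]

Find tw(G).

A width-2 tree decomposition is:
Bags: B1 = {1, 4, 8}  B2 = {4, 6, 8}  B3 = {3, 4, 6}  B4 = {3, 4, 5}  B5 = {2, 4, 5}  B6 = {2, 4, 7}
Tree: B1–B2, B2–B3, B3–B4, B4–B5, B5–B6
Each bag holds 3 vertices, so the decomposition has width 2, which upper-bounds the treewidth. The edges 4–1–8–6–3–5–2–7–4 form a cycle, so G is not a tree and its treewidth is at least 2. Therefore the treewidth is 2.

2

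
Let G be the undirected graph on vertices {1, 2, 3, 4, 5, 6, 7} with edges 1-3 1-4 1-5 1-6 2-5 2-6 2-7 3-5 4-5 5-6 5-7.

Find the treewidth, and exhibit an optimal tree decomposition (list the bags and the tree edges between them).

Treewidth 2.
Bags: B1 = {1, 3, 5}  B2 = {1, 5, 6}  B3 = {2, 5, 6}  B4 = {2, 5, 7}  B5 = {1, 4, 5}
Tree: B1–B2, B2–B3, B3–B4, B2–B5

Every bag has size at most 3, so the width is 3 − 1 = 2 and tw(G) ≤ 2. For the lower bound, the 3 vertices {1, 3, 5} are pairwise adjacent, and any tree decomposition puts a clique entirely inside one bag — forcing width ≥ 2. The upper and lower bounds meet at 2, so that is the treewidth.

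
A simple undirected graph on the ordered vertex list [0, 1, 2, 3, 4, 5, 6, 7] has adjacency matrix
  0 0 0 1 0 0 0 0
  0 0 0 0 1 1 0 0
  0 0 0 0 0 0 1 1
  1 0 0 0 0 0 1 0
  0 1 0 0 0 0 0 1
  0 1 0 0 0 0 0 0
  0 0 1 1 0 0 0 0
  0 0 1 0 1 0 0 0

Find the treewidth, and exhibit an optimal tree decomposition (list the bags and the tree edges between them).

Each bag holds 2 vertices, so the decomposition has width 1, which upper-bounds the treewidth. Since G has at least one edge (e.g. 5–1), it is not an edgeless graph, so tw(G) ≥ 1. The upper and lower bounds meet at 1, so that is the treewidth.

Treewidth 1.
One such decomposition:
Bags: B1 = {1, 5}  B2 = {1, 4}  B3 = {4, 7}  B4 = {2, 7}  B5 = {2, 6}  B6 = {3, 6}  B7 = {0, 3}
Tree: B1–B2, B2–B3, B3–B4, B4–B5, B5–B6, B6–B7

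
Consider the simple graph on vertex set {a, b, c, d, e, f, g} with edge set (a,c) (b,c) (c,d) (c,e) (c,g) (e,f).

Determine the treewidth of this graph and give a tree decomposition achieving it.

The largest bag has 2 vertices, giving width 1; this decomposition certifies tw(G) ≤ 1. Since G has at least one edge (e.g. c–e), it is not an edgeless graph, so tw(G) ≥ 1. Therefore the treewidth is 1.

Treewidth 1.
One optimal decomposition is:
Bags: B1 = {c, e}  B2 = {c, d}  B3 = {c, g}  B4 = {a, c}  B5 = {b, c}  B6 = {e, f}
Tree: B1–B2, B2–B3, B1–B4, B3–B5, B1–B6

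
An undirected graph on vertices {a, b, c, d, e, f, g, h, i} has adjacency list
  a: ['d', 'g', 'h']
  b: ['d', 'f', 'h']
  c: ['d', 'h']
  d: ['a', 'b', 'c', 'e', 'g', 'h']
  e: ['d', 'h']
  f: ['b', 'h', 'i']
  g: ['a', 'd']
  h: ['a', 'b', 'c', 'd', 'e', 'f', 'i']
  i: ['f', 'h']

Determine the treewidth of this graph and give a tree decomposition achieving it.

Treewidth 2.
One optimal decomposition is:
Bags: B1 = {a, d, h}  B2 = {c, d, h}  B3 = {b, d, h}  B4 = {a, d, g}  B5 = {b, f, h}  B6 = {d, e, h}  B7 = {f, h, i}
Tree: B1–B2, B1–B3, B1–B4, B3–B5, B1–B6, B5–B7

Every bag has size at most 3, so the width is 3 − 1 = 2 and tw(G) ≤ 2. For the lower bound, the 3 vertices {a, d, g} are pairwise adjacent, and any tree decomposition puts a clique entirely inside one bag — forcing width ≥ 2. Therefore the treewidth is 2.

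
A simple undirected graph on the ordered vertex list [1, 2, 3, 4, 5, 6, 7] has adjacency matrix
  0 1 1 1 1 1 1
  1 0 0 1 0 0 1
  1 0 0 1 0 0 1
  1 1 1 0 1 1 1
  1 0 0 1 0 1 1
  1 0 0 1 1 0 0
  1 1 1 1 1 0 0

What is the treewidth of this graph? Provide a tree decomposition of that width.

Every bag has size at most 4, so the width is 4 − 1 = 3 and tw(G) ≤ 3. On the other hand G contains the 4-clique {1, 4, 5, 6}. A clique must lie in a single bag of any decomposition, so no decomposition can have width below 3. Therefore the treewidth is 3.

Treewidth 3.
One such decomposition:
Bags: B1 = {1, 4, 5, 6}  B2 = {1, 4, 5, 7}  B3 = {1, 3, 4, 7}  B4 = {1, 2, 4, 7}
Tree: B1–B2, B2–B3, B3–B4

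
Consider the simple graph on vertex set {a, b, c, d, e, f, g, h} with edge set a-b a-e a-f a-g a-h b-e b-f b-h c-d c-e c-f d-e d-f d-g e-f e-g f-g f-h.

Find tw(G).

A width-3 tree decomposition is:
Bags: B1 = {c, d, e, f}  B2 = {d, e, f, g}  B3 = {a, e, f, g}  B4 = {a, b, e, f}  B5 = {a, b, f, h}
Tree: B1–B2, B2–B3, B3–B4, B4–B5
Every bag has size at most 4, so the width is 4 − 1 = 3 and tw(G) ≤ 3. For the lower bound, the 4 vertices {d, e, f, g} are pairwise adjacent, and any tree decomposition puts a clique entirely inside one bag — forcing width ≥ 3. The upper and lower bounds meet at 3, so that is the treewidth.

3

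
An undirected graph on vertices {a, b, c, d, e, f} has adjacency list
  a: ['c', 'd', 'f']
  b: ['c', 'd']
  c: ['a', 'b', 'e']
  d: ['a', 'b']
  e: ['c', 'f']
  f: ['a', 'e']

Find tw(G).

A width-2 tree decomposition is:
Bags: B1 = {b, c, d}  B2 = {a, c, d}  B3 = {a, c, e}  B4 = {a, e, f}
Tree: B1–B2, B2–B3, B3–B4
Each bag holds 3 vertices, so the decomposition has width 2, which upper-bounds the treewidth. For the lower bound, G contains the cycle b–d–a–c–b, so G is not a forest; only forests have treewidth ≤ 1, hence tw(G) ≥ 2. Combining the bounds, tw(G) = 2.

2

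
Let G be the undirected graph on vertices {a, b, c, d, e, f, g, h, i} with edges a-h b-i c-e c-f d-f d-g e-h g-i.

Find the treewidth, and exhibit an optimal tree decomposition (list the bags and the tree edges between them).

Treewidth 1.
One such decomposition:
Bags: B1 = {a, h}  B2 = {e, h}  B3 = {c, e}  B4 = {c, f}  B5 = {d, f}  B6 = {d, g}  B7 = {g, i}  B8 = {b, i}
Tree: B1–B2, B2–B3, B3–B4, B4–B5, B5–B6, B6–B7, B7–B8

The largest bag has 2 vertices, giving width 1; this decomposition certifies tw(G) ≤ 1. Since G has at least one edge (e.g. a–h), it is not an edgeless graph, so tw(G) ≥ 1. Therefore the treewidth is 1.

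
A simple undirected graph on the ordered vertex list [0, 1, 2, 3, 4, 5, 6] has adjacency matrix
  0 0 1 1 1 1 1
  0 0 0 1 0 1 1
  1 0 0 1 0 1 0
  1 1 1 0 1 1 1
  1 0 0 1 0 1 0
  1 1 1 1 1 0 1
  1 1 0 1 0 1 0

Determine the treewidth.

3

A width-3 tree decomposition is:
Bags: B1 = {0, 2, 3, 5}  B2 = {0, 3, 4, 5}  B3 = {0, 3, 5, 6}  B4 = {1, 3, 5, 6}
Tree: B1–B2, B2–B3, B3–B4
Every bag has size at most 4, so the width is 4 − 1 = 3 and tw(G) ≤ 3. Conversely, {0, 2, 3, 5} is a clique of size 4, and the vertices of any clique must share a bag in every tree decomposition; so some bag has ≥ 4 vertices and tw(G) ≥ 3. Therefore the treewidth is 3.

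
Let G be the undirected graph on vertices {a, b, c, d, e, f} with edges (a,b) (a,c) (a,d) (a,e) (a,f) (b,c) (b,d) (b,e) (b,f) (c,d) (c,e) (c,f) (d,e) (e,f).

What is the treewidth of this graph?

4

A width-4 tree decomposition is:
Bags: B1 = {a, b, c, d, e}  B2 = {a, b, c, e, f}
Tree: B1–B2
Every bag has size at most 5, so the width is 5 − 1 = 4 and tw(G) ≤ 4. For the lower bound, the 5 vertices {a, b, c, d, e} are pairwise adjacent, and any tree decomposition puts a clique entirely inside one bag — forcing width ≥ 4. Combining the bounds, tw(G) = 4.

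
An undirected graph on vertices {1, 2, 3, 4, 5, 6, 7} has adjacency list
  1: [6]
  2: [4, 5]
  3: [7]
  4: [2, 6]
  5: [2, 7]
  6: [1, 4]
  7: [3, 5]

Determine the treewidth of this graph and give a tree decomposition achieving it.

Treewidth 1.
Bags: B1 = {1, 6}  B2 = {4, 6}  B3 = {2, 4}  B4 = {2, 5}  B5 = {5, 7}  B6 = {3, 7}
Tree: B1–B2, B2–B3, B3–B4, B4–B5, B5–B6

Each bag holds 2 vertices, so the decomposition has width 1, which upper-bounds the treewidth. Any graph with an edge has treewidth ≥ 1, and G has the edge 1–6. The upper and lower bounds meet at 1, so that is the treewidth.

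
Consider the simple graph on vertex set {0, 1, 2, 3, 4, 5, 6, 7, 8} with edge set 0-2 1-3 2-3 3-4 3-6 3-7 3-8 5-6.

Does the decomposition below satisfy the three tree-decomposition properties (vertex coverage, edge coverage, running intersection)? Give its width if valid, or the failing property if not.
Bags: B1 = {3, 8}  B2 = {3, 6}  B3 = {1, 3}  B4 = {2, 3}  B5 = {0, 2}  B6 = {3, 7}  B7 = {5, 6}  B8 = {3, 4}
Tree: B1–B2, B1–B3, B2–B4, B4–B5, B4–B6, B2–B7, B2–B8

Yes; width 1.

Every vertex of G appears in some bag (union = {0, 1, 2, 3, 4, 5, 6, 7, 8}); every edge is covered by a bag; and for each vertex v the set of bags containing v is connected in the bag tree. The decomposition is therefore valid. The largest bag has 2 vertices, so the width is 1.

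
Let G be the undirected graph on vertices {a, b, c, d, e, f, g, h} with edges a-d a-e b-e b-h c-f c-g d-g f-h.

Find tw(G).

A width-2 tree decomposition is:
Bags: B1 = {c, f, g}  B2 = {f, g, h}  B3 = {b, g, h}  B4 = {b, e, g}  B5 = {a, e, g}  B6 = {a, d, g}
Tree: B1–B2, B2–B3, B3–B4, B4–B5, B5–B6
Each bag holds 3 vertices, so the decomposition has width 2, which upper-bounds the treewidth. Since g–c–f–h–b–e–a–d–g is a cycle in G, G is not acyclic. Forests are exactly the graphs of treewidth ≤ 1, so tw(G) ≥ 2. Hence tw(G) = 2 exactly.

2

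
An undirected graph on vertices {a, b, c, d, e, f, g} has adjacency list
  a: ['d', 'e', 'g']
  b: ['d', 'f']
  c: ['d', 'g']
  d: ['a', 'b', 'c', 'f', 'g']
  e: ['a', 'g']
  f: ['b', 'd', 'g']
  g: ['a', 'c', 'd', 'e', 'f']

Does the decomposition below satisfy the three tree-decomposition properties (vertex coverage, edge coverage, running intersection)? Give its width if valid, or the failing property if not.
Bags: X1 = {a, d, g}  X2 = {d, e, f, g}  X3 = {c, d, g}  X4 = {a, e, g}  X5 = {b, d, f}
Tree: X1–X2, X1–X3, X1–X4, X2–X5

A tree decomposition must satisfy three properties: every vertex lies in some bag; for every edge, both endpoints lie together in some bag; and for every vertex, the bags containing it form a connected subtree. Here bags containing vertex e are not connected in the tree, so the decomposition is invalid.

No — bags containing vertex e are not connected in the tree.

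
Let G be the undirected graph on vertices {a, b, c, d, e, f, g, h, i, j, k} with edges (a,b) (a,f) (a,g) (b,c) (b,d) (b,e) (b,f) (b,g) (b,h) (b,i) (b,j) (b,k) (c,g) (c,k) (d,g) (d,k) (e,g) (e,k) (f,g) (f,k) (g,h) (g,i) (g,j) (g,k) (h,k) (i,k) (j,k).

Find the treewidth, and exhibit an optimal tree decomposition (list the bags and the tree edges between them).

Treewidth 3.
One optimal decomposition is:
Bags: B1 = {b, e, g, k}  B2 = {b, f, g, k}  B3 = {b, d, g, k}  B4 = {b, g, j, k}  B5 = {a, b, f, g}  B6 = {b, g, h, k}  B7 = {b, c, g, k}  B8 = {b, g, i, k}
Tree: B1–B2, B1–B3, B3–B4, B2–B5, B4–B6, B2–B7, B3–B8

The largest bag has 4 vertices, giving width 3; this decomposition certifies tw(G) ≤ 3. On the other hand G contains the 4-clique {a, b, f, g}. A clique must lie in a single bag of any decomposition, so no decomposition can have width below 3. Therefore the treewidth is 3.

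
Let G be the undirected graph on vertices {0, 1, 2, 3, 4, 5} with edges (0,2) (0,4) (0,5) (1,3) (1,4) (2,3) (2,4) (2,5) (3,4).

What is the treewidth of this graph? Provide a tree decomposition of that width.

Treewidth 2.
Bags: B1 = {0, 2, 5}  B2 = {0, 2, 4}  B3 = {2, 3, 4}  B4 = {1, 3, 4}
Tree: B1–B2, B2–B3, B3–B4

Every bag has size at most 3, so the width is 3 − 1 = 2 and tw(G) ≤ 2. Conversely, {1, 3, 4} is a clique of size 3, and the vertices of any clique must share a bag in every tree decomposition; so some bag has ≥ 3 vertices and tw(G) ≥ 2. Combining the bounds, tw(G) = 2.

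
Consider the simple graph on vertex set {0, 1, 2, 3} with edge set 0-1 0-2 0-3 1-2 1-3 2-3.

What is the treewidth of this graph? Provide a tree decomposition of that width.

Treewidth 3.
Bags: B1 = {0, 1, 2, 3}
Tree: (single bag)

A single bag containing all 4 vertices is trivially a valid decomposition of width 3. For the lower bound, the 4 vertices {0, 1, 2, 3} are pairwise adjacent, and any tree decomposition puts a clique entirely inside one bag — forcing width ≥ 3. Combining the bounds, tw(G) = 3.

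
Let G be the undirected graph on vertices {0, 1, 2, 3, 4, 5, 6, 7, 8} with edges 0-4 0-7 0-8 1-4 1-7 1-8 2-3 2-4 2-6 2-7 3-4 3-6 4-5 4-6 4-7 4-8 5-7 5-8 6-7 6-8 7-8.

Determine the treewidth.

3

A width-3 tree decomposition is:
Bags: B1 = {1, 4, 7, 8}  B2 = {0, 4, 7, 8}  B3 = {4, 6, 7, 8}  B4 = {4, 5, 7, 8}  B5 = {2, 4, 6, 7}  B6 = {2, 3, 4, 6}
Tree: B1–B2, B1–B3, B2–B4, B3–B5, B5–B6
Each bag holds 4 vertices, so the decomposition has width 3, which upper-bounds the treewidth. Conversely, {2, 3, 4, 6} is a clique of size 4, and the vertices of any clique must share a bag in every tree decomposition; so some bag has ≥ 4 vertices and tw(G) ≥ 3. Combining the bounds, tw(G) = 3.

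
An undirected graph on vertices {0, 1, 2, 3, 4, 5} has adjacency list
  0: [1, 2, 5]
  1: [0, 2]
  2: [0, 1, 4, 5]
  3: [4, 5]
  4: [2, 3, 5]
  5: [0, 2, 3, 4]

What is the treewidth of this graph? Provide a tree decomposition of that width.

The largest bag has 3 vertices, giving width 2; this decomposition certifies tw(G) ≤ 2. For the lower bound, the 3 vertices {0, 1, 2} are pairwise adjacent, and any tree decomposition puts a clique entirely inside one bag — forcing width ≥ 2. Therefore the treewidth is 2.

Treewidth 2.
One optimal decomposition is:
Bags: B1 = {2, 4, 5}  B2 = {0, 2, 5}  B3 = {0, 1, 2}  B4 = {3, 4, 5}
Tree: B1–B2, B2–B3, B1–B4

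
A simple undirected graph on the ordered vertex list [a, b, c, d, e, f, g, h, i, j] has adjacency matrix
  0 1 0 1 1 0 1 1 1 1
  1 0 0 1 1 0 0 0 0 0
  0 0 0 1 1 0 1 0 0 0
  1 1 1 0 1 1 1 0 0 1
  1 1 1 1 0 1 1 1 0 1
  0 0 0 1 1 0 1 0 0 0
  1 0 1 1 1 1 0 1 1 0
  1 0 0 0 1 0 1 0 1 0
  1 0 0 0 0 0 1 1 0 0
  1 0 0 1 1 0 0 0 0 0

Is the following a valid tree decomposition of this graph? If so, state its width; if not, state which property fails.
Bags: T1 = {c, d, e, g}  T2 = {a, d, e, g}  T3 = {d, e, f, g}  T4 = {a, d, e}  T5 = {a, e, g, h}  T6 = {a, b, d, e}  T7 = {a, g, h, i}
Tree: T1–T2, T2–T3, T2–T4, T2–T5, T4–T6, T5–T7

No — vertex j appears in no bag.

A tree decomposition must satisfy three properties: every vertex lies in some bag; for every edge, both endpoints lie together in some bag; and for every vertex, the bags containing it form a connected subtree. Here vertex j appears in no bag, so the decomposition is invalid.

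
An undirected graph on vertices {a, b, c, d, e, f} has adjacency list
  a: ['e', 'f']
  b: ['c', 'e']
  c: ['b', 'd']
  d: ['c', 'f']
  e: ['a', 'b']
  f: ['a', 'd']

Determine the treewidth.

A width-2 tree decomposition is:
Bags: B1 = {b, c, d}  B2 = {b, d, e}  B3 = {a, d, e}  B4 = {a, d, f}
Tree: B1–B2, B2–B3, B3–B4
The largest bag has 3 vertices, giving width 2; this decomposition certifies tw(G) ≤ 2. The edges d–c–b–e–a–f–d form a cycle, so G is not a tree and its treewidth is at least 2. Combining the bounds, tw(G) = 2.

2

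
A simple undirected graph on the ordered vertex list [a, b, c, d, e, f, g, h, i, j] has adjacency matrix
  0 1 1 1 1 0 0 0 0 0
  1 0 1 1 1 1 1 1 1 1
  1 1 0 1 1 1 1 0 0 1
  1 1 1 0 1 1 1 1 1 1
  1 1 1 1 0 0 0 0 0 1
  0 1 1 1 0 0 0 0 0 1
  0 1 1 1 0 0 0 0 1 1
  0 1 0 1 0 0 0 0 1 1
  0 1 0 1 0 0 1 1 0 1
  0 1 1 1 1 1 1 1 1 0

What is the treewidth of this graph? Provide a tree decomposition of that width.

The largest bag has 5 vertices, giving width 4; this decomposition certifies tw(G) ≤ 4. Conversely, {b, d, h, i, j} is a clique of size 5, and the vertices of any clique must share a bag in every tree decomposition; so some bag has ≥ 5 vertices and tw(G) ≥ 4. Hence tw(G) = 4 exactly.

Treewidth 4.
Bags: B1 = {b, d, g, i, j}  B2 = {b, d, h, i, j}  B3 = {b, c, d, g, j}  B4 = {b, c, d, f, j}  B5 = {b, c, d, e, j}  B6 = {a, b, c, d, e}
Tree: B1–B2, B1–B3, B3–B4, B4–B5, B5–B6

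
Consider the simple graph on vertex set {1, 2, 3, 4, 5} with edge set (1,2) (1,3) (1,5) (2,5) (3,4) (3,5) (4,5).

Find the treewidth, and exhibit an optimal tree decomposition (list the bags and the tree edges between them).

Every bag has size at most 3, so the width is 3 − 1 = 2 and tw(G) ≤ 2. For the lower bound, the 3 vertices {1, 2, 5} are pairwise adjacent, and any tree decomposition puts a clique entirely inside one bag — forcing width ≥ 2. Hence tw(G) = 2 exactly.

Treewidth 2.
One optimal decomposition is:
Bags: B1 = {1, 2, 5}  B2 = {1, 3, 5}  B3 = {3, 4, 5}
Tree: B1–B2, B2–B3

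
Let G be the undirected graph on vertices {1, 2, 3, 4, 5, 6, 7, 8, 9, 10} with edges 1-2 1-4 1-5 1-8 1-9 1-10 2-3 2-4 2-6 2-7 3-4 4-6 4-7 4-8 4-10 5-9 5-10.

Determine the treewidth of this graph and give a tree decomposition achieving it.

Treewidth 2.
Bags: B1 = {2, 3, 4}  B2 = {2, 4, 7}  B3 = {1, 2, 4}  B4 = {1, 4, 8}  B5 = {1, 4, 10}  B6 = {2, 4, 6}  B7 = {1, 5, 10}  B8 = {1, 5, 9}
Tree: B1–B2, B2–B3, B3–B4, B4–B5, B1–B6, B5–B7, B7–B8

The largest bag has 3 vertices, giving width 2; this decomposition certifies tw(G) ≤ 2. On the other hand G contains the 3-clique {1, 5, 9}. A clique must lie in a single bag of any decomposition, so no decomposition can have width below 2. Combining the bounds, tw(G) = 2.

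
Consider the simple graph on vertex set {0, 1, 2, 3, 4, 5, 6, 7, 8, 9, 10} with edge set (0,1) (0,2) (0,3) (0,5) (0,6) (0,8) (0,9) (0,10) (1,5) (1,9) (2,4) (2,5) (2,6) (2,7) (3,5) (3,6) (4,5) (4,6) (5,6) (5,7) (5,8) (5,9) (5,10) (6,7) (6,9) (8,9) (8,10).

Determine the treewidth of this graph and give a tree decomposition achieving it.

Every bag has size at most 4, so the width is 4 − 1 = 3 and tw(G) ≤ 3. On the other hand G contains the 4-clique {0, 5, 8, 9}. A clique must lie in a single bag of any decomposition, so no decomposition can have width below 3. The upper and lower bounds meet at 3, so that is the treewidth.

Treewidth 3.
One optimal decomposition is:
Bags: B1 = {0, 5, 6, 9}  B2 = {0, 3, 5, 6}  B3 = {0, 2, 5, 6}  B4 = {2, 5, 6, 7}  B5 = {0, 5, 8, 9}  B6 = {0, 1, 5, 9}  B7 = {2, 4, 5, 6}  B8 = {0, 5, 8, 10}
Tree: B1–B2, B2–B3, B3–B4, B1–B5, B1–B6, B4–B7, B5–B8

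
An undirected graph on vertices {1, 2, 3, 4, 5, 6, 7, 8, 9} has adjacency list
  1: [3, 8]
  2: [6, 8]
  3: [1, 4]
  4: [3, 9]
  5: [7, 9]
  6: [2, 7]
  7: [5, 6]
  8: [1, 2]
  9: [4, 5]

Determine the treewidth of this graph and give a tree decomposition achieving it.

The largest bag has 3 vertices, giving width 2; this decomposition certifies tw(G) ≤ 2. For the lower bound, G contains the cycle 6–7–5–9–4–3–1–8–2–6, so G is not a forest; only forests have treewidth ≤ 1, hence tw(G) ≥ 2. The upper and lower bounds meet at 2, so that is the treewidth.

Treewidth 2.
One optimal decomposition is:
Bags: B1 = {5, 6, 7}  B2 = {5, 6, 9}  B3 = {4, 6, 9}  B4 = {3, 4, 6}  B5 = {1, 3, 6}  B6 = {1, 6, 8}  B7 = {2, 6, 8}
Tree: B1–B2, B2–B3, B3–B4, B4–B5, B5–B6, B6–B7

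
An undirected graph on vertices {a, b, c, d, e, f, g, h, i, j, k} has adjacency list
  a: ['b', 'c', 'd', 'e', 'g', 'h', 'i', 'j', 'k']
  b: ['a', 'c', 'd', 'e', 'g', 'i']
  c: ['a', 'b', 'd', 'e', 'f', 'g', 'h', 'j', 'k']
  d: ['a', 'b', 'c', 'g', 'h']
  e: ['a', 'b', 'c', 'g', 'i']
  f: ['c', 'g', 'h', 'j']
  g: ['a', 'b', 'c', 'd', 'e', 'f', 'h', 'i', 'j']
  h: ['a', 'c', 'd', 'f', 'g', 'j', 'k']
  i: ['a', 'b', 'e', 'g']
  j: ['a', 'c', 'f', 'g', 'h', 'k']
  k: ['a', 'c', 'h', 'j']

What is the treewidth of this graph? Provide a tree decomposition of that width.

Treewidth 4.
One such decomposition:
Bags: B1 = {a, b, c, d, g}  B2 = {a, c, d, g, h}  B3 = {a, c, g, h, j}  B4 = {a, b, c, e, g}  B5 = {c, f, g, h, j}  B6 = {a, b, e, g, i}  B7 = {a, c, h, j, k}
Tree: B1–B2, B2–B3, B1–B4, B3–B5, B4–B6, B3–B7

Each bag holds 5 vertices, so the decomposition has width 4, which upper-bounds the treewidth. For the lower bound, the 5 vertices {a, c, d, g, h} are pairwise adjacent, and any tree decomposition puts a clique entirely inside one bag — forcing width ≥ 4. Hence tw(G) = 4 exactly.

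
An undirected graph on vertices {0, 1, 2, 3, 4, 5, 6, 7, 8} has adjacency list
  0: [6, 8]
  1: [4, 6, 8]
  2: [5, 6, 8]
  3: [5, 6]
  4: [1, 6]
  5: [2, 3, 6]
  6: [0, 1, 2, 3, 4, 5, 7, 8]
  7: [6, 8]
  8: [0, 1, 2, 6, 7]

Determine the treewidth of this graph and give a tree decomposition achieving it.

Treewidth 2.
One optimal decomposition is:
Bags: B1 = {0, 6, 8}  B2 = {1, 6, 8}  B3 = {6, 7, 8}  B4 = {2, 6, 8}  B5 = {2, 5, 6}  B6 = {1, 4, 6}  B7 = {3, 5, 6}
Tree: B1–B2, B2–B3, B1–B4, B4–B5, B2–B6, B5–B7

Each bag holds 3 vertices, so the decomposition has width 2, which upper-bounds the treewidth. Conversely, {0, 6, 8} is a clique of size 3, and the vertices of any clique must share a bag in every tree decomposition; so some bag has ≥ 3 vertices and tw(G) ≥ 2. Hence tw(G) = 2 exactly.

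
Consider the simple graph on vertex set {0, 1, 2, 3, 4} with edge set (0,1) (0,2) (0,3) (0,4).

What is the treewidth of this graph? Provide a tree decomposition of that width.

Treewidth 1.
One such decomposition:
Bags: B1 = {0, 4}  B2 = {0, 1}  B3 = {0, 2}  B4 = {0, 3}
Tree: B1–B2, B1–B3, B2–B4

Each bag holds 2 vertices, so the decomposition has width 1, which upper-bounds the treewidth. G has an edge, so its treewidth is at least 1. The upper and lower bounds meet at 1, so that is the treewidth.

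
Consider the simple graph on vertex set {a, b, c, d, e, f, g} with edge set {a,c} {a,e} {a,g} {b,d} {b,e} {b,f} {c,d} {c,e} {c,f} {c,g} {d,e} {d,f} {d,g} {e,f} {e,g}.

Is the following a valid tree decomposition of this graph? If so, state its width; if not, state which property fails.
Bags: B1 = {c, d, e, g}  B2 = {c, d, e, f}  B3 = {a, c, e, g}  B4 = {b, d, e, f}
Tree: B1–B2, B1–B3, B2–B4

Vertex coverage: the bags together contain {a, b, c, d, e, f, g}, the full vertex set. Edge coverage: each edge of G has both endpoints in at least one bag. Running intersection: for every vertex, the bags containing it form a connected subtree. All three properties hold, so this is a valid tree decomposition of width max|bag| − 1 = 3, and hence tw(G) ≤ 3.

Yes; width 3.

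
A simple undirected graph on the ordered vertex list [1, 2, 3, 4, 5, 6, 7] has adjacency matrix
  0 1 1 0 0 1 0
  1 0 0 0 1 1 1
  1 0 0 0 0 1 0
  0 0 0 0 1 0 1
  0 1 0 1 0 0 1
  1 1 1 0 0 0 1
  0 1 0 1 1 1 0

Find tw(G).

A width-2 tree decomposition is:
Bags: B1 = {2, 5, 7}  B2 = {4, 5, 7}  B3 = {2, 6, 7}  B4 = {1, 2, 6}  B5 = {1, 3, 6}
Tree: B1–B2, B1–B3, B3–B4, B4–B5
Each bag holds 3 vertices, so the decomposition has width 2, which upper-bounds the treewidth. For the lower bound, the 3 vertices {2, 5, 7} are pairwise adjacent, and any tree decomposition puts a clique entirely inside one bag — forcing width ≥ 2. Combining the bounds, tw(G) = 2.

2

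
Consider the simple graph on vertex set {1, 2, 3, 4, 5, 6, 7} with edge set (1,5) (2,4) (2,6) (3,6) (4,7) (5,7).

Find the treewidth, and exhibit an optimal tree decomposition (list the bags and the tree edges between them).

Each bag holds 2 vertices, so the decomposition has width 1, which upper-bounds the treewidth. Since G has at least one edge (e.g. 3–6), it is not an edgeless graph, so tw(G) ≥ 1. Hence tw(G) = 1 exactly.

Treewidth 1.
One such decomposition:
Bags: B1 = {3, 6}  B2 = {2, 6}  B3 = {2, 4}  B4 = {4, 7}  B5 = {5, 7}  B6 = {1, 5}
Tree: B1–B2, B2–B3, B3–B4, B4–B5, B5–B6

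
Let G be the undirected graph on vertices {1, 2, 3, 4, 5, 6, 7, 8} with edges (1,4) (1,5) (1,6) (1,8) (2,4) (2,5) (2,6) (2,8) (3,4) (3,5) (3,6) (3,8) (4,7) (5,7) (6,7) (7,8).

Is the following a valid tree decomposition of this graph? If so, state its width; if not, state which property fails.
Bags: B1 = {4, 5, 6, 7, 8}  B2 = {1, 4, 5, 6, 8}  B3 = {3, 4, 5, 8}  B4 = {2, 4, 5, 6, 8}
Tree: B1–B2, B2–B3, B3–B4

No — edge (6,3) lies in no bag.

A tree decomposition must satisfy three properties: every vertex lies in some bag; for every edge, both endpoints lie together in some bag; and for every vertex, the bags containing it form a connected subtree. Here edge (6,3) lies in no bag, so the decomposition is invalid.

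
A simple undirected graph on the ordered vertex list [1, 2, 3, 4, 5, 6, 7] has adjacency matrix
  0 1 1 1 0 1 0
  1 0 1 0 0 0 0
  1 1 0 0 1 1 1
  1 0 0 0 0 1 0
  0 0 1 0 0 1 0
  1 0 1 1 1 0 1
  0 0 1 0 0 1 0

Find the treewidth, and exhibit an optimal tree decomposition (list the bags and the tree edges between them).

Every bag has size at most 3, so the width is 3 − 1 = 2 and tw(G) ≤ 2. Conversely, {1, 2, 3} is a clique of size 3, and the vertices of any clique must share a bag in every tree decomposition; so some bag has ≥ 3 vertices and tw(G) ≥ 2. Hence tw(G) = 2 exactly.

Treewidth 2.
One such decomposition:
Bags: B1 = {1, 3, 6}  B2 = {1, 4, 6}  B3 = {3, 5, 6}  B4 = {3, 6, 7}  B5 = {1, 2, 3}
Tree: B1–B2, B1–B3, B3–B4, B1–B5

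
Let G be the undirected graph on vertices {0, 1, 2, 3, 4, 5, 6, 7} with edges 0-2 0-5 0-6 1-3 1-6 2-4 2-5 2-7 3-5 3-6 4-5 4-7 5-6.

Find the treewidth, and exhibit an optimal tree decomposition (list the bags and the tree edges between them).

Treewidth 2.
Bags: B1 = {0, 2, 5}  B2 = {0, 5, 6}  B3 = {3, 5, 6}  B4 = {2, 4, 5}  B5 = {2, 4, 7}  B6 = {1, 3, 6}
Tree: B1–B2, B2–B3, B1–B4, B4–B5, B3–B6

The largest bag has 3 vertices, giving width 2; this decomposition certifies tw(G) ≤ 2. For the lower bound, the 3 vertices {1, 3, 6} are pairwise adjacent, and any tree decomposition puts a clique entirely inside one bag — forcing width ≥ 2. Hence tw(G) = 2 exactly.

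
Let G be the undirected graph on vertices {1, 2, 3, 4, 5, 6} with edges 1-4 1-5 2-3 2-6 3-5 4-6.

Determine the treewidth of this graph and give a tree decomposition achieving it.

Treewidth 2.
Bags: B1 = {2, 4, 6}  B2 = {1, 2, 4}  B3 = {1, 2, 5}  B4 = {2, 3, 5}
Tree: B1–B2, B2–B3, B3–B4

Every bag has size at most 3, so the width is 3 − 1 = 2 and tw(G) ≤ 2. The edges 2–6–4–1–5–3–2 form a cycle, so G is not a tree and its treewidth is at least 2. Therefore the treewidth is 2.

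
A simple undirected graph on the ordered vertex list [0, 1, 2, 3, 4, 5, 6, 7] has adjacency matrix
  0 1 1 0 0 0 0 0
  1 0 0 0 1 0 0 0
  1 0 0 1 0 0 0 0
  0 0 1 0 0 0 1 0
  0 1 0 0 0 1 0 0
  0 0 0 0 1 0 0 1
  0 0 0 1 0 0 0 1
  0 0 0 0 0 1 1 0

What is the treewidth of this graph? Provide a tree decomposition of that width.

Each bag holds 3 vertices, so the decomposition has width 2, which upper-bounds the treewidth. For the lower bound, G contains the cycle 0–1–4–5–7–6–3–2–0, so G is not a forest; only forests have treewidth ≤ 1, hence tw(G) ≥ 2. The upper and lower bounds meet at 2, so that is the treewidth.

Treewidth 2.
One such decomposition:
Bags: B1 = {0, 1, 4}  B2 = {0, 4, 5}  B3 = {0, 5, 7}  B4 = {0, 6, 7}  B5 = {0, 3, 6}  B6 = {0, 2, 3}
Tree: B1–B2, B2–B3, B3–B4, B4–B5, B5–B6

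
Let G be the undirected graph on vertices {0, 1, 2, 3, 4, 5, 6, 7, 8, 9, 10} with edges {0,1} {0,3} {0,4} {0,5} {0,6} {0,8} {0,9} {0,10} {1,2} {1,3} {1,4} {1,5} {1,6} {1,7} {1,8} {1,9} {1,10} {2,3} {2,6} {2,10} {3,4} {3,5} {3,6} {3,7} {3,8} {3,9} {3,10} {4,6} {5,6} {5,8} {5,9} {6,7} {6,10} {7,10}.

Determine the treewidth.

4

A width-4 tree decomposition is:
Bags: B1 = {0, 1, 3, 5, 6}  B2 = {0, 1, 3, 6, 10}  B3 = {0, 1, 3, 5, 9}  B4 = {0, 1, 3, 4, 6}  B5 = {1, 2, 3, 6, 10}  B6 = {0, 1, 3, 5, 8}  B7 = {1, 3, 6, 7, 10}
Tree: B1–B2, B1–B3, B2–B4, B2–B5, B1–B6, B2–B7
Every bag has size at most 5, so the width is 5 − 1 = 4 and tw(G) ≤ 4. For the lower bound, the 5 vertices {0, 1, 3, 6, 10} are pairwise adjacent, and any tree decomposition puts a clique entirely inside one bag — forcing width ≥ 4. The upper and lower bounds meet at 4, so that is the treewidth.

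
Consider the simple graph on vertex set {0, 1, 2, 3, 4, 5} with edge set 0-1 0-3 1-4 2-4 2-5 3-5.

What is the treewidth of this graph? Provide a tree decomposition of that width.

Treewidth 2.
One such decomposition:
Bags: B1 = {0, 1, 3}  B2 = {1, 3, 5}  B3 = {1, 2, 5}  B4 = {1, 2, 4}
Tree: B1–B2, B2–B3, B3–B4

Each bag holds 3 vertices, so the decomposition has width 2, which upper-bounds the treewidth. For the lower bound, G contains the cycle 1–0–3–5–2–4–1, so G is not a forest; only forests have treewidth ≤ 1, hence tw(G) ≥ 2. Therefore the treewidth is 2.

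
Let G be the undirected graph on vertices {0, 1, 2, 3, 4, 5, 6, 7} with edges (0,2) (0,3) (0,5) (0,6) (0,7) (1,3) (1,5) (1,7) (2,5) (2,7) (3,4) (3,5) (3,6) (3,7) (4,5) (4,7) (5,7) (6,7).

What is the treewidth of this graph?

3

A width-3 tree decomposition is:
Bags: B1 = {0, 3, 5, 7}  B2 = {1, 3, 5, 7}  B3 = {0, 3, 6, 7}  B4 = {0, 2, 5, 7}  B5 = {3, 4, 5, 7}
Tree: B1–B2, B1–B3, B1–B4, B1–B5
The largest bag has 4 vertices, giving width 3; this decomposition certifies tw(G) ≤ 3. On the other hand G contains the 4-clique {0, 2, 5, 7}. A clique must lie in a single bag of any decomposition, so no decomposition can have width below 3. The upper and lower bounds meet at 3, so that is the treewidth.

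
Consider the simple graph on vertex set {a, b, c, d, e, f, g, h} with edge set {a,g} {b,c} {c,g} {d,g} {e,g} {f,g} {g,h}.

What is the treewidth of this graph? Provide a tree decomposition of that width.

Treewidth 1.
One optimal decomposition is:
Bags: B1 = {g, h}  B2 = {c, g}  B3 = {f, g}  B4 = {d, g}  B5 = {e, g}  B6 = {a, g}  B7 = {b, c}
Tree: B1–B2, B2–B3, B2–B4, B4–B5, B5–B6, B2–B7

The largest bag has 2 vertices, giving width 1; this decomposition certifies tw(G) ≤ 1. G has an edge, so its treewidth is at least 1. The upper and lower bounds meet at 1, so that is the treewidth.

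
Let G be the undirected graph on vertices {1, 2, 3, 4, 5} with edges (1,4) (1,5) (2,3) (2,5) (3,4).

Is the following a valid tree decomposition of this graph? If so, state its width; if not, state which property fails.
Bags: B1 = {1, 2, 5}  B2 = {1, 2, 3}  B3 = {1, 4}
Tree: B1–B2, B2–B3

A tree decomposition must satisfy three properties: every vertex lies in some bag; for every edge, both endpoints lie together in some bag; and for every vertex, the bags containing it form a connected subtree. Here edge (3,4) lies in no bag, so the decomposition is invalid.

No — edge (3,4) lies in no bag.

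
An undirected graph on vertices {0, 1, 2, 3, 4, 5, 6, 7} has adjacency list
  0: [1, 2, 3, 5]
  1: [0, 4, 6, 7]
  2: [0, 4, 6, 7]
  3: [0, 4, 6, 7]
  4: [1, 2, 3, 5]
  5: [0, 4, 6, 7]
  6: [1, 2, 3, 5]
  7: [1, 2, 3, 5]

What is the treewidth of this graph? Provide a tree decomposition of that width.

Treewidth 4.
One optimal decomposition is:
Bags: B1 = {0, 1, 4, 6, 7}  B2 = {0, 4, 5, 6, 7}  B3 = {0, 2, 4, 6, 7}  B4 = {0, 3, 4, 6, 7}
Tree: B1–B2, B2–B3, B3–B4

Every bag has size at most 5, so the width is 5 − 1 = 4 and tw(G) ≤ 4. For the lower bound: the 5 vertex sets {1,6}, {4,5}, {2,7}, {0}, {3} are disjoint, each induces a connected subgraph, and every pair is joined by at least one edge of G. Contracting each set to a single vertex therefore yields K_{5} as a minor, and since treewidth is minor-monotone, tw(G) ≥ tw(K_{5}) = 4. Therefore the treewidth is 4.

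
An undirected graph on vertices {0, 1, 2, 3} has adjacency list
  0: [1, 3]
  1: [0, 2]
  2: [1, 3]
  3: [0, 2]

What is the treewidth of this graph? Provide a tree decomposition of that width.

Treewidth 2.
One such decomposition:
Bags: B1 = {0, 1, 3}  B2 = {1, 2, 3}
Tree: B1–B2

The largest bag has 3 vertices, giving width 2; this decomposition certifies tw(G) ≤ 2. For the lower bound, G contains the cycle 1–0–3–2–1, so G is not a forest; only forests have treewidth ≤ 1, hence tw(G) ≥ 2. The upper and lower bounds meet at 2, so that is the treewidth.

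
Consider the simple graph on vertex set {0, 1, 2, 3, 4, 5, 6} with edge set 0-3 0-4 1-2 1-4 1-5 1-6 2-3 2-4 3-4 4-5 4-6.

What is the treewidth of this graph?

A width-2 tree decomposition is:
Bags: B1 = {1, 4, 6}  B2 = {1, 2, 4}  B3 = {2, 3, 4}  B4 = {0, 3, 4}  B5 = {1, 4, 5}
Tree: B1–B2, B2–B3, B3–B4, B2–B5
Every bag has size at most 3, so the width is 3 − 1 = 2 and tw(G) ≤ 2. On the other hand G contains the 3-clique {0, 3, 4}. A clique must lie in a single bag of any decomposition, so no decomposition can have width below 2. Therefore the treewidth is 2.

2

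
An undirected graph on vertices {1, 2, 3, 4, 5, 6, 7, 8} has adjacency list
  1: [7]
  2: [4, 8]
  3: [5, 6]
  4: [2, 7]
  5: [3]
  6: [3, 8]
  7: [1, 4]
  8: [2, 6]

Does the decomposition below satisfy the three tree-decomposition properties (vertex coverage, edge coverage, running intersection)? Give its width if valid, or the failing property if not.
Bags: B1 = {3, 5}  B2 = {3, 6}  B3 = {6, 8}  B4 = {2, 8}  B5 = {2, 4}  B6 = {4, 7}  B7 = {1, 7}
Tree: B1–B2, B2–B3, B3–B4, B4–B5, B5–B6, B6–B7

Yes; width 1.

Checking the three conditions: (i) the bags cover all of {1, 2, 3, 4, 5, 6, 7, 8}; (ii) for each edge, some bag contains both endpoints; (iii) the bags containing any fixed vertex form a subtree. All hold, so the decomposition is valid with width 2 − 1 = 1.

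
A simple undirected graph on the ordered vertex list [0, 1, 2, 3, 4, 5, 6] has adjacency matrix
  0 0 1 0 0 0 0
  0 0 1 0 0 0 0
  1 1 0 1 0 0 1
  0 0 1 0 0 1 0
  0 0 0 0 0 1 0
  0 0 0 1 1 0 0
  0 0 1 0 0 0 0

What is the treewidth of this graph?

A width-1 tree decomposition is:
Bags: B1 = {3, 5}  B2 = {2, 3}  B3 = {2, 6}  B4 = {0, 2}  B5 = {4, 5}  B6 = {1, 2}
Tree: B1–B2, B2–B3, B2–B4, B1–B5, B3–B6
The largest bag has 2 vertices, giving width 1; this decomposition certifies tw(G) ≤ 1. G has an edge, so its treewidth is at least 1. Hence tw(G) = 1 exactly.

1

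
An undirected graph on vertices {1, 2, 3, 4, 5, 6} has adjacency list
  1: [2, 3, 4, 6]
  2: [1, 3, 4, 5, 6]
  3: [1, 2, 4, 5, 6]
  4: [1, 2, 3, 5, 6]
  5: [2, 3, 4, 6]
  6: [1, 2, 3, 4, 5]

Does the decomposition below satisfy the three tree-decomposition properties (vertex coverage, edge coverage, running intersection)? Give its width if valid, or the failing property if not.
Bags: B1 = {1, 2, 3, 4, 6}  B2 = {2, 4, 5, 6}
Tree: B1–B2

No — edge (3,5) lies in no bag.

A tree decomposition must satisfy three properties: every vertex lies in some bag; for every edge, both endpoints lie together in some bag; and for every vertex, the bags containing it form a connected subtree. Here edge (3,5) lies in no bag, so the decomposition is invalid.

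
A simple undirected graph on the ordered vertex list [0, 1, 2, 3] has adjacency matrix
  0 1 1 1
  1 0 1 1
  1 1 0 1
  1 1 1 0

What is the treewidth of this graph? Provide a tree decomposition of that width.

A single bag containing all 4 vertices is trivially a valid decomposition of width 3. On the other hand G contains the 4-clique {0, 1, 2, 3}. A clique must lie in a single bag of any decomposition, so no decomposition can have width below 3. Therefore the treewidth is 3.

Treewidth 3.
One optimal decomposition is:
Bags: B1 = {0, 1, 2, 3}
Tree: (single bag)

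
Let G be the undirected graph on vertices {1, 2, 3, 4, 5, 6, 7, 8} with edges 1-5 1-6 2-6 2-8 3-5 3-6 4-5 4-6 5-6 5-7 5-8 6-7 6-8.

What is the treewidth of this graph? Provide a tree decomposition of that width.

Every bag has size at most 3, so the width is 3 − 1 = 2 and tw(G) ≤ 2. Conversely, {2, 6, 8} is a clique of size 3, and the vertices of any clique must share a bag in every tree decomposition; so some bag has ≥ 3 vertices and tw(G) ≥ 2. Combining the bounds, tw(G) = 2.

Treewidth 2.
Bags: B1 = {5, 6, 8}  B2 = {1, 5, 6}  B3 = {2, 6, 8}  B4 = {3, 5, 6}  B5 = {4, 5, 6}  B6 = {5, 6, 7}
Tree: B1–B2, B1–B3, B1–B4, B4–B5, B1–B6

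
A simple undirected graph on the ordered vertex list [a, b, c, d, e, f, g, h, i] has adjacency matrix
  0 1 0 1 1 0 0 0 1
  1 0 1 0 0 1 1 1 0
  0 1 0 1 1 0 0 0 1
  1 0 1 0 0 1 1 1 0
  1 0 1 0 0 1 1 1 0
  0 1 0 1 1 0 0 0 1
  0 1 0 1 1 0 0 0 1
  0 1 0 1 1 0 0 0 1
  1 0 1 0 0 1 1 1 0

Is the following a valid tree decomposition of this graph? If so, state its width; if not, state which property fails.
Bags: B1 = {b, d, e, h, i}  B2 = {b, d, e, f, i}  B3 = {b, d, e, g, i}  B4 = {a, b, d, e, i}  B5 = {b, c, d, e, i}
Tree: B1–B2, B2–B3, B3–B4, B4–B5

Every vertex of G appears in some bag (union = {a, b, c, d, e, f, g, h, i}); every edge is covered by a bag; and for each vertex v the set of bags containing v is connected in the bag tree. The decomposition is therefore valid. The largest bag has 5 vertices, so the width is 4.

Yes; width 4.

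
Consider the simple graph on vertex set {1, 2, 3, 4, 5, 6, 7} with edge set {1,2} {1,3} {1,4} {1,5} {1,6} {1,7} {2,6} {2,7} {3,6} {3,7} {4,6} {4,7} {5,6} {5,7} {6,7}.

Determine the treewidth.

3

A width-3 tree decomposition is:
Bags: B1 = {1, 5, 6, 7}  B2 = {1, 4, 6, 7}  B3 = {1, 2, 6, 7}  B4 = {1, 3, 6, 7}
Tree: B1–B2, B1–B3, B1–B4
Each bag holds 4 vertices, so the decomposition has width 3, which upper-bounds the treewidth. Conversely, {1, 2, 6, 7} is a clique of size 4, and the vertices of any clique must share a bag in every tree decomposition; so some bag has ≥ 4 vertices and tw(G) ≥ 3. Combining the bounds, tw(G) = 3.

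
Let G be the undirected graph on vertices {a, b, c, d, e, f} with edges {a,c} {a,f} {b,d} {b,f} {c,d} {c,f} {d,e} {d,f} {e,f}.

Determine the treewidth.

A width-2 tree decomposition is:
Bags: B1 = {a, c, f}  B2 = {c, d, f}  B3 = {d, e, f}  B4 = {b, d, f}
Tree: B1–B2, B2–B3, B2–B4
The largest bag has 3 vertices, giving width 2; this decomposition certifies tw(G) ≤ 2. For the lower bound, the 3 vertices {d, e, f} are pairwise adjacent, and any tree decomposition puts a clique entirely inside one bag — forcing width ≥ 2. The upper and lower bounds meet at 2, so that is the treewidth.

2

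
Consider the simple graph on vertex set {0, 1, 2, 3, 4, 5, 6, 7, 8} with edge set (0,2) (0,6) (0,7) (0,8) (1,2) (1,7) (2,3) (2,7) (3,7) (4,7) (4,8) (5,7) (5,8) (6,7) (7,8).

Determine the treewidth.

2

A width-2 tree decomposition is:
Bags: B1 = {0, 7, 8}  B2 = {4, 7, 8}  B3 = {0, 2, 7}  B4 = {5, 7, 8}  B5 = {1, 2, 7}  B6 = {2, 3, 7}  B7 = {0, 6, 7}
Tree: B1–B2, B1–B3, B1–B4, B3–B5, B3–B6, B1–B7
Each bag holds 3 vertices, so the decomposition has width 2, which upper-bounds the treewidth. Conversely, {0, 7, 8} is a clique of size 3, and the vertices of any clique must share a bag in every tree decomposition; so some bag has ≥ 3 vertices and tw(G) ≥ 2. The upper and lower bounds meet at 2, so that is the treewidth.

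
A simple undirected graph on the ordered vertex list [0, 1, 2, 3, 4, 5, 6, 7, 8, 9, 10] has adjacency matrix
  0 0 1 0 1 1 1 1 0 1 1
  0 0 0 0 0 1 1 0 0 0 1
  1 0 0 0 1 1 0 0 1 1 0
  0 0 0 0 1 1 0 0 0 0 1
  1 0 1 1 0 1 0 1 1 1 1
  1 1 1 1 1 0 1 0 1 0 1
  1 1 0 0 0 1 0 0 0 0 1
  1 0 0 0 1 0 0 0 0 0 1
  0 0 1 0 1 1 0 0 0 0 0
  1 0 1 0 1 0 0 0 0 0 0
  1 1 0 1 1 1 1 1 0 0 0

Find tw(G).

A width-3 tree decomposition is:
Bags: B1 = {0, 4, 5, 10}  B2 = {0, 2, 4, 5}  B3 = {0, 5, 6, 10}  B4 = {2, 4, 5, 8}  B5 = {3, 4, 5, 10}  B6 = {0, 4, 7, 10}  B7 = {0, 2, 4, 9}  B8 = {1, 5, 6, 10}
Tree: B1–B2, B1–B3, B2–B4, B1–B5, B1–B6, B2–B7, B3–B8
The largest bag has 4 vertices, giving width 3; this decomposition certifies tw(G) ≤ 3. For the lower bound, the 4 vertices {1, 5, 6, 10} are pairwise adjacent, and any tree decomposition puts a clique entirely inside one bag — forcing width ≥ 3. Combining the bounds, tw(G) = 3.

3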